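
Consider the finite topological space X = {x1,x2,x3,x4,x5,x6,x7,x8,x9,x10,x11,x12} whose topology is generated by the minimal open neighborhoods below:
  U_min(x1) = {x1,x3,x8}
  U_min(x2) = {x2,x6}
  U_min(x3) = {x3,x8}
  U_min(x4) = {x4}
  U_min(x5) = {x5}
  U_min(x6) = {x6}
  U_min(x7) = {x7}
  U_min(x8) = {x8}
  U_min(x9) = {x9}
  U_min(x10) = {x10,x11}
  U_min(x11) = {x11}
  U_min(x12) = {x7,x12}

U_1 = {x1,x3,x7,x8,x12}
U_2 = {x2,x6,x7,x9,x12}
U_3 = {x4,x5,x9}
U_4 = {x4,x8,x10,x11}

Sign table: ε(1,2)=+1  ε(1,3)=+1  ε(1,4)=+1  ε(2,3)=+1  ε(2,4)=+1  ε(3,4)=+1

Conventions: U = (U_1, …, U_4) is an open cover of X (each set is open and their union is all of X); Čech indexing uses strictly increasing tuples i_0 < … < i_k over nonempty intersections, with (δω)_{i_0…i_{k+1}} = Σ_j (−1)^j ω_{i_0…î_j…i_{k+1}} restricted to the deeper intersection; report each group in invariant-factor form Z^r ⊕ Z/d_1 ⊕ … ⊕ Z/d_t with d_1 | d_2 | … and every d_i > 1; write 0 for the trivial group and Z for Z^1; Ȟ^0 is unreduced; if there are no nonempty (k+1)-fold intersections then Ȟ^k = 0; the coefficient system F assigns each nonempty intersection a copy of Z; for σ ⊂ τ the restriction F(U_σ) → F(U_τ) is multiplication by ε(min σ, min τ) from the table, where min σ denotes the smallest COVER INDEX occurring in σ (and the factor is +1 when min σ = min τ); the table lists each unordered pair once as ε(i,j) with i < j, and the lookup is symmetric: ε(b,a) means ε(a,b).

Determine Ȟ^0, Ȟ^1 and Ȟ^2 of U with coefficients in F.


Ȟ^0(U;F) ≅ Z, Ȟ^1(U;F) ≅ Z and Ȟ^2(U;F) ≅ 0

nonempty overlaps:
  U12={x7,x12} U14={x8} U23={x9} U34={x4}
C dims 4,4; δ0: rk 3, SNF 1^3
degree 0: 4−3−0 = 1 → Ȟ^0 ≅ Z
degree 1: 4−0−3 = 1 → Ȟ^1 ≅ Z
degree 2: 0−0−0 = 0 → Ȟ^2 ≅ 0


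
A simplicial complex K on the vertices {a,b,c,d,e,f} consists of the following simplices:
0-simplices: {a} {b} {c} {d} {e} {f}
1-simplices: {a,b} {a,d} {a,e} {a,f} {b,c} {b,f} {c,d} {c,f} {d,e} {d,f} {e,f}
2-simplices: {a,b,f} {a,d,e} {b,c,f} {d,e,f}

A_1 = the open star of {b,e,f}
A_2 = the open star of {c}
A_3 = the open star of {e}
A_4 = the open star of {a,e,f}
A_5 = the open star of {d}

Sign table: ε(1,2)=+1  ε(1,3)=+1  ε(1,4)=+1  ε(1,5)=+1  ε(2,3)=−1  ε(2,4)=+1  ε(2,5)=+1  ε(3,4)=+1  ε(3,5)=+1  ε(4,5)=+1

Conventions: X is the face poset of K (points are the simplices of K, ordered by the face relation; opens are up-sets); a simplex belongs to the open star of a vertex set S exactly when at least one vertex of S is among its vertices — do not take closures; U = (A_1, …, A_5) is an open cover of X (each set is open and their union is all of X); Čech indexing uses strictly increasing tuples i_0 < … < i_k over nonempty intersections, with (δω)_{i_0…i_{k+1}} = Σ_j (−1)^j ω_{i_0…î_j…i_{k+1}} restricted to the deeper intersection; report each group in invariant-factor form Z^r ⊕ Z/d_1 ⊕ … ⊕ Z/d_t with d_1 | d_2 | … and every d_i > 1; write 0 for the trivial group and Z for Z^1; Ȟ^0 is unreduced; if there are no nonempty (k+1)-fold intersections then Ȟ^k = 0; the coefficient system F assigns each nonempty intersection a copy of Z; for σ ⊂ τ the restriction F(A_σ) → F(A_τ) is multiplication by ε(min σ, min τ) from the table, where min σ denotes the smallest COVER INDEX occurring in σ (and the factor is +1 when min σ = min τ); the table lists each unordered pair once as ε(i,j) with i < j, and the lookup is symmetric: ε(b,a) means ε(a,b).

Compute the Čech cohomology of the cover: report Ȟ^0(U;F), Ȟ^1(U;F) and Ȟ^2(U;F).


Ȟ^0(U;F) ≅ Z; Ȟ^1(U;F) ≅ Z; Ȟ^2(U;F) ≅ 0

nonempty intersections:
  A1={{b},{e},{f},{a,b},{a,e},{a,f},{b,c},{b,f},{c,f},{d,e},{d,f},{e,f},{a,b,f},{a,d,e},{b,c,f},{d,e,f}} A2={{c},{b,c},{c,d},{c,f},{b,c,f}} A3={{e},{a,e},{d,e},{e,f},{a,d,e},{d,e,f}} A4={{a},{e},{f},{a,b},{a,d},{a,e},{a,f},{b,f},{c,f},{d,e},{d,f},{e,f},{a,b,f},{a,d,e},{b,c,f},{d,e,f}} A5={{d},{a,d},{c,d},{d,e},{d,f},{a,d,e},{d,e,f}}
  A12={{b,c},{c,f},{b,c,f}} A13={{e},{a,e},{d,e},{e,f},{a,d,e},{d,e,f}} A14={{e},{f},{a,b},{a,e},{a,f},{b,f},{c,f},{d,e},{d,f},{e,f},{a,b,f},{a,d,e},{b,c,f},{d,e,f}} A15={{d,e},{d,f},{a,d,e},{d,e,f}} A24={{c,f},{b,c,f}} A25={{c,d}} A34={{e},{a,e},{d,e},{e,f},{a,d,e},{d,e,f}} A35={{d,e},{a,d,e},{d,e,f}} A45={{a,d},{d,e},{d,f},{a,d,e},{d,e,f}}
  A124={{c,f},{b,c,f}} A134={{e},{a,e},{d,e},{e,f},{a,d,e},{d,e,f}} A135={{d,e},{a,d,e},{d,e,f}} A145={{d,e},{d,f},{a,d,e},{d,e,f}} A345={{d,e},{a,d,e},{d,e,f}}
  A1345={{d,e},{a,d,e},{d,e,f}}
C dims 5,9,5,1; δ0: rk 4, SNF 1^4; δ1: rk 4, SNF 1^4; δ2: rk 1, SNF 1^1
Ȟ^0: (5−4)−0=1 ⇒ Z
Ȟ^1: (9−4)−4=1 ⇒ Z
Ȟ^2: (5−1)−4=0 ⇒ 0


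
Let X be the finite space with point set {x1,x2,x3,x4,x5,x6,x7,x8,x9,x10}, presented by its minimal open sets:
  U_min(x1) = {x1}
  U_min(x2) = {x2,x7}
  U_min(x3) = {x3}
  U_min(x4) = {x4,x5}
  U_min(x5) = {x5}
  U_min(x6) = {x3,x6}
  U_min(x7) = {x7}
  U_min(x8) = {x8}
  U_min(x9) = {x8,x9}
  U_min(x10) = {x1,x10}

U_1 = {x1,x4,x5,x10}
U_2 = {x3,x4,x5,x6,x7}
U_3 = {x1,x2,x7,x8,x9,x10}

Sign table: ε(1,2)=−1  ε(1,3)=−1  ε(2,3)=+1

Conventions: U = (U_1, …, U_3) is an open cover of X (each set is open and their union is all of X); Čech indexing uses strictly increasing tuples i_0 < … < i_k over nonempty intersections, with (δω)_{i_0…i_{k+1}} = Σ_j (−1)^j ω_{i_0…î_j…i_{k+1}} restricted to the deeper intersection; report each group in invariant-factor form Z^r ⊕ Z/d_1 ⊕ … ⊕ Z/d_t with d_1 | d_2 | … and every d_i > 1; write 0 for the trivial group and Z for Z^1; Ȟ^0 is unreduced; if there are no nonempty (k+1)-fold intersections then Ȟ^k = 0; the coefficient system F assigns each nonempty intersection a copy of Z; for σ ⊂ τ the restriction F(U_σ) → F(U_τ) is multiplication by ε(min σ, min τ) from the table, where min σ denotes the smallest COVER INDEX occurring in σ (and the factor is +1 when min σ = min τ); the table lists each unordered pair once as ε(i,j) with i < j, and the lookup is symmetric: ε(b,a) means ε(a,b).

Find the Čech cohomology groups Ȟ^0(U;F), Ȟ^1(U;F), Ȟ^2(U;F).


nerve simplices:
  U12={x4,x5} U13={x1,x10} U23={x7}
C dims 3,3; δ0: rk 2, SNF 1^2
degree 0: 3−2−0 = 1 → Ȟ^0 ≅ Z
degree 1: 3−0−2 = 1 → Ȟ^1 ≅ Z
degree 2: 0−0−0 = 0 → Ȟ^2 ≅ 0

Ȟ^0 ≅ Z; Ȟ^1 ≅ Z; Ȟ^2 ≅ 0


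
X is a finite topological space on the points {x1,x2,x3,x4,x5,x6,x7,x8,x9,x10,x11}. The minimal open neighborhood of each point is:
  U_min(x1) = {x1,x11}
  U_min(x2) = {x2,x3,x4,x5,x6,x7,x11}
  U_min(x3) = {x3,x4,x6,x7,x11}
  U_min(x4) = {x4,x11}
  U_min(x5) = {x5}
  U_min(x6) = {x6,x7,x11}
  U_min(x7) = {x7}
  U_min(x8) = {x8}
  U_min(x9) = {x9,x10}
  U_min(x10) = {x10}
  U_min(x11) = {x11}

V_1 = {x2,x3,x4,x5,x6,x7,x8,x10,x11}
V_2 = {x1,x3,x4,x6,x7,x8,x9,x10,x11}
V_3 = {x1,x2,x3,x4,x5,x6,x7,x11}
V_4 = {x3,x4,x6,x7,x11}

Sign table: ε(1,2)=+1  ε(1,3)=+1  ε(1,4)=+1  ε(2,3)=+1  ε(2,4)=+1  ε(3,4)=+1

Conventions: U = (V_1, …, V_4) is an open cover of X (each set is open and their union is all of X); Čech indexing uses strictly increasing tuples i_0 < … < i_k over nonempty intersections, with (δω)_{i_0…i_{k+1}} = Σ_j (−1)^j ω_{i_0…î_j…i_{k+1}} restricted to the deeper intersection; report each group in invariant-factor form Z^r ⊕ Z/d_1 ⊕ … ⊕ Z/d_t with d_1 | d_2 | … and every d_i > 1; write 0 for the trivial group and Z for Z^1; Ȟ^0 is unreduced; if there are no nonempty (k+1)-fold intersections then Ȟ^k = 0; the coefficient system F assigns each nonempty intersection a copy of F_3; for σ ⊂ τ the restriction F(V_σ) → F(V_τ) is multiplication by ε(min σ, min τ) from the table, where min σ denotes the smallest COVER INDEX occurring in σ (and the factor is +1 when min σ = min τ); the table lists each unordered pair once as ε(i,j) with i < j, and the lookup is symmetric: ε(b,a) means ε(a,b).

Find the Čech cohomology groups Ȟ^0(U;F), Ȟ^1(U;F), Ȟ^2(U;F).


Ȟ^0(U;F) ≅ Z/3,  Ȟ^1(U;F) ≅ 0,  Ȟ^2(U;F) ≅ 0

nerve simplices:
  V12={x3,x4,x6,x7,x8,x10,x11} V13={x2,x3,x4,x5,x6,x7,x11} V14={x3,x4,x6,x7,x11} V23={x1,x3,x4,x6,x7,x11} V24={x3,x4,x6,x7,x11} V34={x3,x4,x6,x7,x11}
  V123={x3,x4,x6,x7,x11} V124={x3,x4,x6,x7,x11} V134={x3,x4,x6,x7,x11} V234={x3,x4,x6,x7,x11}
  V1234={x3,x4,x6,x7,x11}
C dims 4,6,4,1; δ0: rk_F3 3; δ1: rk_F3 3; δ2: rk_F3 1
degree 0: 4−3−0 = 1 → Ȟ^0 ≅ Z/3
degree 1: 6−3−3 = 0 → Ȟ^1 ≅ 0
degree 2: 4−1−3 = 0 → Ȟ^2 ≅ 0


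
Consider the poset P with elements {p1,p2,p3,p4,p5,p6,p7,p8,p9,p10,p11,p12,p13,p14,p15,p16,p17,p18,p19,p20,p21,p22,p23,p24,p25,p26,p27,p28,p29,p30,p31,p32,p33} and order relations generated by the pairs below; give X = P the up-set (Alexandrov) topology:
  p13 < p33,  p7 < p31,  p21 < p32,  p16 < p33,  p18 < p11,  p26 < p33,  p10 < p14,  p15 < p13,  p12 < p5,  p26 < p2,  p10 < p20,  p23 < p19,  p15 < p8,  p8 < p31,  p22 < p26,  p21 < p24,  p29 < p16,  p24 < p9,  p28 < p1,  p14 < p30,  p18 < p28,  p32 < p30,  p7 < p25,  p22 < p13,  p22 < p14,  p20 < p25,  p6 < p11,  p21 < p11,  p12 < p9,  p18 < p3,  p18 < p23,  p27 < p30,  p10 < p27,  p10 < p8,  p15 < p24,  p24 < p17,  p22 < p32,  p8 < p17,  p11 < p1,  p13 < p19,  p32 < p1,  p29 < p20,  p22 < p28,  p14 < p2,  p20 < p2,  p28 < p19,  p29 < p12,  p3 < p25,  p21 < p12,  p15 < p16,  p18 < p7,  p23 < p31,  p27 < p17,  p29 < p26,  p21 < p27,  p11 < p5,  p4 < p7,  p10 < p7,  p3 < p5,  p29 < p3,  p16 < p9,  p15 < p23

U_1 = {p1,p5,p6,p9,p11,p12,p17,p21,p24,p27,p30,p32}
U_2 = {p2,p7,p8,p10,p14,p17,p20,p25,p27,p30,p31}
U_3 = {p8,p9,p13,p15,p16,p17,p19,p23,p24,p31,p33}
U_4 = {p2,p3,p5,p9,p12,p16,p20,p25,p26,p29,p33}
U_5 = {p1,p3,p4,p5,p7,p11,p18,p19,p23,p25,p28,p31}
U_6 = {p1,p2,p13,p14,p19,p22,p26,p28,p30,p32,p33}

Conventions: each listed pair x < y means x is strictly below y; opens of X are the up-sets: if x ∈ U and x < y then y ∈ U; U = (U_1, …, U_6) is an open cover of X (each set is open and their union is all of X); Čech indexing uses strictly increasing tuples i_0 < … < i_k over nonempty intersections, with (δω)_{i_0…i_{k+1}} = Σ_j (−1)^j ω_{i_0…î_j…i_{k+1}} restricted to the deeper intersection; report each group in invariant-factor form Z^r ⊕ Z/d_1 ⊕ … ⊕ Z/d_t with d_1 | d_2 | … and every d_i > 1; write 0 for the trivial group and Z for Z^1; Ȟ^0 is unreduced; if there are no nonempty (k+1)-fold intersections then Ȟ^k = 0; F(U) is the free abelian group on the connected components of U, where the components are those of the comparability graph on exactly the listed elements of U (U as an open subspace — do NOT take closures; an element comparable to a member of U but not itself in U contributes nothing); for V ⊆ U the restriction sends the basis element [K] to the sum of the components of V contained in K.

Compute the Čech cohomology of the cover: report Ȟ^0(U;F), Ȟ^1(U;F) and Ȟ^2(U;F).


Ȟ^0 ≅ Z, Ȟ^1 ≅ 0, Ȟ^2 ≅ Z/2

nonempty intersections:
  U12={p17,p27,p30} U13={p9,p17,p24} U14={p5,p9,p12} U15={p1,p5,p11} U16={p1,p30,p32} U23={p8,p17,p31} U24={p2,p20,p25} U25={p7,p25,p31} U26={p2,p14,p30} U34={p9,p16,p33} U35={p19,p23,p31} U36={p13,p19,p33} U45={p3,p5,p25} U46={p2,p26,p33} U56={p1,p19,p28}
  U123={p17} U126={p30} U134={p9} U145={p5} U156={p1} U235={p31} U245={p25} U246={p2} U346={p33} U356={p19}
components per intersection:
  U1: {p1,p5,p6,p9,p11,p12,p17,p21,p24,p27,p30,p32}
  U2: {p2,p7,p8,p10,p14,p17,p20,p25,p27,p30,p31}
  U3: {p8,p9,p13,p15,p16,p17,p19,p23,p24,p31,p33}
  U4: {p2,p3,p5,p9,p12,p16,p20,p25,p26,p29,p33}
  U5: {p1,p3,p4,p5,p7,p11,p18,p19,p23,p25,p28,p31}
  U6: {p1,p2,p13,p14,p19,p22,p26,p28,p30,p32,p33}
  U12: {p17,p27,p30}
  U13: {p9,p17,p24}
  U14: {p5,p9,p12}
  U15: {p1,p5,p11}
  U16: {p1,p30,p32}
  U23: {p8,p17,p31}
  U24: {p2,p20,p25}
  U25: {p7,p25,p31}
  U26: {p2,p14,p30}
  U34: {p9,p16,p33}
  U35: {p19,p23,p31}
  U36: {p13,p19,p33}
  U45: {p3,p5,p25}
  U46: {p2,p26,p33}
  U56: {p1,p19,p28}
  U123: {p17}
  U126: {p30}
  U134: {p9}
  U145: {p5}
  U156: {p1}
  U235: {p31}
  U245: {p25}
  U246: {p2}
  U346: {p33}
  U356: {p19}
C dims 6,15,10; δ0: rk 5, SNF 1^5; δ1: rk 10, SNF 1^9·2
Ȟ^0: (6−5)−0=1 ⇒ Z
Ȟ^1: (15−10)−5=0 ⇒ 0
Ȟ^2: (10−0)−10=0 plus torsion [2] ⇒ Z/2


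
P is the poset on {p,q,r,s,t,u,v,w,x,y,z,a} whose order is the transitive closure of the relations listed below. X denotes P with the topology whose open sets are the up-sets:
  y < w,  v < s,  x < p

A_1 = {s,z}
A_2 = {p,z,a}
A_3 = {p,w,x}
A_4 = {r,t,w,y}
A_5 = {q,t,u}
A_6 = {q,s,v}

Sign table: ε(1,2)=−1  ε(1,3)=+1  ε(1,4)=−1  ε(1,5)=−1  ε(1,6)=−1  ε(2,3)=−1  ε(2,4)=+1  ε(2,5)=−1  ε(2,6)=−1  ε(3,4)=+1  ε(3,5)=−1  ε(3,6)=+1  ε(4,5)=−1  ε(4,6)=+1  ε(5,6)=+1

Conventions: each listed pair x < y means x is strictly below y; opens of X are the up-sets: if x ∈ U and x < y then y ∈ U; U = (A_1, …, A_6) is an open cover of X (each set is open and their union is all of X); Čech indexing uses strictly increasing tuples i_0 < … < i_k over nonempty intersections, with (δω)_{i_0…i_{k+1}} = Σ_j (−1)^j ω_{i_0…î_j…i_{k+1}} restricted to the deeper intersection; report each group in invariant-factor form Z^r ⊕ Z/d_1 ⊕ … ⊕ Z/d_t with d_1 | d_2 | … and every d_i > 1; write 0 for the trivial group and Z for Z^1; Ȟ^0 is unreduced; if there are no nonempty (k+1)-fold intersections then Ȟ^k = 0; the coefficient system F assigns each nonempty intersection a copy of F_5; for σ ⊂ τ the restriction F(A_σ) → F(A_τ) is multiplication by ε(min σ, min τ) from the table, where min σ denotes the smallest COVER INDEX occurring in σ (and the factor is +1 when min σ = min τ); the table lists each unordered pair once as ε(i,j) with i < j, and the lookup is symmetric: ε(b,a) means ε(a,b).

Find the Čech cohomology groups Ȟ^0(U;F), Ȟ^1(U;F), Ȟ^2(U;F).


Ȟ^0 ≅ Z/5, Ȟ^1 ≅ Z/5, Ȟ^2 ≅ 0

nerve of the cover:
  A12={z} A16={s} A23={p} A34={w} A45={t} A56={q}
C dims 6,6; δ0: rk_F5 5
Ȟ^0 = (6 − 5) − 0 = 1, so Ȟ^0 ≅ Z/5
Ȟ^1 = (6 − 0) − 5 = 1, so Ȟ^1 ≅ Z/5
Ȟ^2 = (0 − 0) − 0 = 0, so Ȟ^2 ≅ 0


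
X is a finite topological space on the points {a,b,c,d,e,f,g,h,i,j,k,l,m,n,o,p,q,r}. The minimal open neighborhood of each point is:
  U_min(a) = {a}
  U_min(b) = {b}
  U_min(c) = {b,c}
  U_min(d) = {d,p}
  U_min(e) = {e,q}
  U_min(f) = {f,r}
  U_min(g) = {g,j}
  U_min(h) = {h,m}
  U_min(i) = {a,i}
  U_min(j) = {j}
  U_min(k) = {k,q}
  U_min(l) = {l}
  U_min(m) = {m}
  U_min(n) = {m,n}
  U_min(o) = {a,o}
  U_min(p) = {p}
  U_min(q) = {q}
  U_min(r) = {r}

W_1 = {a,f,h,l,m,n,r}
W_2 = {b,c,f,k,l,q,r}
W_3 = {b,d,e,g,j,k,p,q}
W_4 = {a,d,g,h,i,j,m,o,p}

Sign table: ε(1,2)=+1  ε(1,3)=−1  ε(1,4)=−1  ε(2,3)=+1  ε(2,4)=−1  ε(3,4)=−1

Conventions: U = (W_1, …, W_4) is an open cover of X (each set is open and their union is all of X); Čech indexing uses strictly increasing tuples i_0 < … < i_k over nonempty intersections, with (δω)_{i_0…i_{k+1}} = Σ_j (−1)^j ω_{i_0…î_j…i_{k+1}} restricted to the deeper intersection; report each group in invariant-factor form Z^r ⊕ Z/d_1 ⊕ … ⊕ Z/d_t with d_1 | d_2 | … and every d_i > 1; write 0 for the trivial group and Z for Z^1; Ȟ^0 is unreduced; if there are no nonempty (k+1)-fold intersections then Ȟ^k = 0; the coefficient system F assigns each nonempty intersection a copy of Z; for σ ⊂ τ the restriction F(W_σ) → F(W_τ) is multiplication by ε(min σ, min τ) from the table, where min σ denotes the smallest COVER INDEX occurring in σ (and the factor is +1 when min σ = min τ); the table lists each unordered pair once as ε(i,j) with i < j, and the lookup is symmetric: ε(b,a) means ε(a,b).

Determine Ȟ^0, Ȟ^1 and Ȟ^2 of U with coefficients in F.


Ȟ^0(U;F) ≅ Z, Ȟ^1(U;F) ≅ Z, Ȟ^2(U;F) ≅ 0

nonempty overlaps:
  W12={f,l,r} W14={a,h,m} W23={b,k,q} W34={d,g,j,p}
C dims 4,4; δ0: rk 3, SNF 1^3
degree 0: 4−3−0 = 1 → Ȟ^0 ≅ Z
degree 1: 4−0−3 = 1 → Ȟ^1 ≅ Z
degree 2: 0−0−0 = 0 → Ȟ^2 ≅ 0


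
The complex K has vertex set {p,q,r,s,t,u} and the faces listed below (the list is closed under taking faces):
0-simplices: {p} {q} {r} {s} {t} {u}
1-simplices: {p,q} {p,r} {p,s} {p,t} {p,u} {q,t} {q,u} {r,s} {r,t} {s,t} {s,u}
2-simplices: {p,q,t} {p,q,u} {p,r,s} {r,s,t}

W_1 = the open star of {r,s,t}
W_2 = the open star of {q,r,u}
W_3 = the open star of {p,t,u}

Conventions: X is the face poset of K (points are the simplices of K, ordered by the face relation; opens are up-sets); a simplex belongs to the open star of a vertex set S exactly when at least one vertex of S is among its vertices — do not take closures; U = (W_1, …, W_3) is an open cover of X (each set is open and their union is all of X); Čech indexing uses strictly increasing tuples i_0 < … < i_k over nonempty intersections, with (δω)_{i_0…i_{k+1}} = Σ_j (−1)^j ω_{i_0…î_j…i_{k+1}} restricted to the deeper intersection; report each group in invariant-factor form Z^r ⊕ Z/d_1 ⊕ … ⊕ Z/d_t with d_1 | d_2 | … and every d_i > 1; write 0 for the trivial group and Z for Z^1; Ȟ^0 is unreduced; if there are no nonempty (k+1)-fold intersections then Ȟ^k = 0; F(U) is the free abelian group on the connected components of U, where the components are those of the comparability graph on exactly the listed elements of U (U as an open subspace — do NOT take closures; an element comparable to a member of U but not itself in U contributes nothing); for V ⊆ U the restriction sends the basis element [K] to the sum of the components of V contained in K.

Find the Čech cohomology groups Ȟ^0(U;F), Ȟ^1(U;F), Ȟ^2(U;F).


nerve simplices:
  W1={{r},{s},{t},{p,r},{p,s},{p,t},{q,t},{r,s},{r,t},{s,t},{s,u},{p,q,t},{p,r,s},{r,s,t}} W2={{q},{r},{u},{p,q},{p,r},{p,u},{q,t},{q,u},{r,s},{r,t},{s,u},{p,q,t},{p,q,u},{p,r,s},{r,s,t}} W3={{p},{t},{u},{p,q},{p,r},{p,s},{p,t},{p,u},{q,t},{q,u},{r,t},{s,t},{s,u},{p,q,t},{p,q,u},{p,r,s},{r,s,t}}
  W12={{r},{p,r},{q,t},{r,s},{r,t},{s,u},{p,q,t},{p,r,s},{r,s,t}} W13={{t},{p,r},{p,s},{p,t},{q,t},{r,t},{s,t},{s,u},{p,q,t},{p,r,s},{r,s,t}} W23={{u},{p,q},{p,r},{p,u},{q,t},{q,u},{r,t},{s,u},{p,q,t},{p,q,u},{p,r,s},{r,s,t}}
  W123={{p,r},{q,t},{r,t},{s,u},{p,q,t},{p,r,s},{r,s,t}}
components per intersection:
  W1: {{r},{s},{t},{p,r},{p,s},{p,t},{q,t},{r,s},{r,t},{s,t},{s,u},{p,q,t},{p,r,s},{r,s,t}}
  W2: {{q},{u},{p,q},{p,u},{q,t},{q,u},{s,u},{p,q,t},{p,q,u}} {{r},{p,r},{r,s},{r,t},{p,r,s},{r,s,t}}
  W3: {{p},{t},{u},{p,q},{p,r},{p,s},{p,t},{p,u},{q,t},{q,u},{r,t},{s,t},{s,u},{p,q,t},{p,q,u},{p,r,s},{r,s,t}}
  W12: {{r},{p,r},{r,s},{r,t},{p,r,s},{r,s,t}} {{q,t},{p,q,t}} {{s,u}}
  W13: {{t},{p,t},{q,t},{r,t},{s,t},{p,q,t},{r,s,t}} {{p,r},{p,s},{p,r,s}} {{s,u}}
  W23: {{u},{p,q},{p,u},{q,t},{q,u},{s,u},{p,q,t},{p,q,u}} {{p,r},{p,r,s}} {{r,t},{r,s,t}}
  W123: {{p,r},{p,r,s}} {{q,t},{p,q,t}} {{r,t},{r,s,t}} {{s,u}}
C dims 4,9,4; δ0: rk 3, SNF 1^3; δ1: rk 4, SNF 1^4
degree 0: 4−3−0 = 1 → Ȟ^0 ≅ Z
degree 1: 9−4−3 = 2 → Ȟ^1 ≅ Z^2
degree 2: 4−0−4 = 0 → Ȟ^2 ≅ 0

Ȟ^0(U;F) ≅ Z,  Ȟ^1(U;F) ≅ Z^2,  Ȟ^2(U;F) ≅ 0


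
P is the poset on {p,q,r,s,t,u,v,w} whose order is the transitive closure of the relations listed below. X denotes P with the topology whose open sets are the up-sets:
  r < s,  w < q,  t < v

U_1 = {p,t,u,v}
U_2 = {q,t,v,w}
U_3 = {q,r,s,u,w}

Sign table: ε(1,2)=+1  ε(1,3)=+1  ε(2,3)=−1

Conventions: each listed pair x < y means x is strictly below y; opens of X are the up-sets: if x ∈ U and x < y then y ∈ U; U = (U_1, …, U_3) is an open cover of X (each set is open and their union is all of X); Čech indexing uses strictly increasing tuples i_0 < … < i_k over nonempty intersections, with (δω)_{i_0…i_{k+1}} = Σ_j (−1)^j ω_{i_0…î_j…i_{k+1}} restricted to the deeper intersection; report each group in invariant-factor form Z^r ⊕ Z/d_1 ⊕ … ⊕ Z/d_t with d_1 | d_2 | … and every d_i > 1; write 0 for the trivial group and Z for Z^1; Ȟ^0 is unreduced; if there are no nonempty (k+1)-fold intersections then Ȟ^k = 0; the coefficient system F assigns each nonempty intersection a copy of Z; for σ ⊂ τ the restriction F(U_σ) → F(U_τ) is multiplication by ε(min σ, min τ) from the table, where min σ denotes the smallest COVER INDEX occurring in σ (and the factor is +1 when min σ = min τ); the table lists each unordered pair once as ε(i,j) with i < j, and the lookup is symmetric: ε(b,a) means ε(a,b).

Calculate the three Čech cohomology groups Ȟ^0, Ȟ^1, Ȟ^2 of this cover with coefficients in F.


Ȟ^0 = 0; Ȟ^1 = Z/2; Ȟ^2 = 0

cover nerve:
  U12={t,v} U13={u} U23={q,w}
C dims 3,3; δ0: rk 3, SNF 1^2·2
Ȟ^0: (3−3)−0=0 ⇒ 0
Ȟ^1: (3−0)−3=0 plus torsion [2] ⇒ Z/2
Ȟ^2: (0−0)−0=0 ⇒ 0


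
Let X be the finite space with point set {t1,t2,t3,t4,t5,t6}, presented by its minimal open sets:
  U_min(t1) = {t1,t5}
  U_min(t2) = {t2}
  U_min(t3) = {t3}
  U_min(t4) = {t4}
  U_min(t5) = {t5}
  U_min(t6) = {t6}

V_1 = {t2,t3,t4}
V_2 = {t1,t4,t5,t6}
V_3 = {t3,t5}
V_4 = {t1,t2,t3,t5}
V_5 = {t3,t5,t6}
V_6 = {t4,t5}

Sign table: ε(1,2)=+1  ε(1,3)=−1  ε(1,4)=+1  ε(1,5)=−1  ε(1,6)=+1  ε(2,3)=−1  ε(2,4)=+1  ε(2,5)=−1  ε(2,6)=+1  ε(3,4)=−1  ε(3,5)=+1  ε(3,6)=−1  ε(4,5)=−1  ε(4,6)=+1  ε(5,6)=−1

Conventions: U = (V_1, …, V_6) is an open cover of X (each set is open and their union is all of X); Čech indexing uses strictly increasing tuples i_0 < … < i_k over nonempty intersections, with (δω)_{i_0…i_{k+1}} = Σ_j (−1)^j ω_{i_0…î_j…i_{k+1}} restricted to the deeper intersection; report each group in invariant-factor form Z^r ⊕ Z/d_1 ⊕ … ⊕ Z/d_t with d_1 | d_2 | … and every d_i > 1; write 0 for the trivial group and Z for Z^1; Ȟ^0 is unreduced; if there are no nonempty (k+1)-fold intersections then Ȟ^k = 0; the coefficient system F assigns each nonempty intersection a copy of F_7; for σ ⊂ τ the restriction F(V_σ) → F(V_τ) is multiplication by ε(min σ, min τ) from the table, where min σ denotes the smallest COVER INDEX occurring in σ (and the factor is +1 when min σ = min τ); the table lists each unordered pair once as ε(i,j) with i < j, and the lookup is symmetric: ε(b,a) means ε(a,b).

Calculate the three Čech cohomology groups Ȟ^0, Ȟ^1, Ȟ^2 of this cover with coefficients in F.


Ȟ^0 ≅ Z/7, Ȟ^1 ≅ Z/7 and Ȟ^2 ≅ 0

nerve of the cover:
  V12={t4} V13={t3} V14={t2,t3} V15={t3} V16={t4} V23={t5} V24={t1,t5} V25={t5,t6} V26={t4,t5} V34={t3,t5} V35={t3,t5} V36={t5} V45={t3,t5} V46={t5} V56={t5}
  V126={t4} V134={t3} V135={t3} V145={t3} V234={t5} V235={t5} V236={t5} V245={t5} V246={t5} V256={t5} V345={t3,t5} V346={t5} V356={t5} V456={t5}
  V1345={t3} V2345={t5} V2346={t5} V2356={t5} V2456={t5} V3456={t5}
  V23456={t5}
C dims 6,15,14,6; δ0: rk_F7 5; δ1: rk_F7 9; δ2: rk_F7 5
Ȟ^0 = (6 − 5) − 0 = 1, so Ȟ^0 ≅ Z/7
Ȟ^1 = (15 − 9) − 5 = 1, so Ȟ^1 ≅ Z/7
Ȟ^2 = (14 − 5) − 9 = 0, so Ȟ^2 ≅ 0


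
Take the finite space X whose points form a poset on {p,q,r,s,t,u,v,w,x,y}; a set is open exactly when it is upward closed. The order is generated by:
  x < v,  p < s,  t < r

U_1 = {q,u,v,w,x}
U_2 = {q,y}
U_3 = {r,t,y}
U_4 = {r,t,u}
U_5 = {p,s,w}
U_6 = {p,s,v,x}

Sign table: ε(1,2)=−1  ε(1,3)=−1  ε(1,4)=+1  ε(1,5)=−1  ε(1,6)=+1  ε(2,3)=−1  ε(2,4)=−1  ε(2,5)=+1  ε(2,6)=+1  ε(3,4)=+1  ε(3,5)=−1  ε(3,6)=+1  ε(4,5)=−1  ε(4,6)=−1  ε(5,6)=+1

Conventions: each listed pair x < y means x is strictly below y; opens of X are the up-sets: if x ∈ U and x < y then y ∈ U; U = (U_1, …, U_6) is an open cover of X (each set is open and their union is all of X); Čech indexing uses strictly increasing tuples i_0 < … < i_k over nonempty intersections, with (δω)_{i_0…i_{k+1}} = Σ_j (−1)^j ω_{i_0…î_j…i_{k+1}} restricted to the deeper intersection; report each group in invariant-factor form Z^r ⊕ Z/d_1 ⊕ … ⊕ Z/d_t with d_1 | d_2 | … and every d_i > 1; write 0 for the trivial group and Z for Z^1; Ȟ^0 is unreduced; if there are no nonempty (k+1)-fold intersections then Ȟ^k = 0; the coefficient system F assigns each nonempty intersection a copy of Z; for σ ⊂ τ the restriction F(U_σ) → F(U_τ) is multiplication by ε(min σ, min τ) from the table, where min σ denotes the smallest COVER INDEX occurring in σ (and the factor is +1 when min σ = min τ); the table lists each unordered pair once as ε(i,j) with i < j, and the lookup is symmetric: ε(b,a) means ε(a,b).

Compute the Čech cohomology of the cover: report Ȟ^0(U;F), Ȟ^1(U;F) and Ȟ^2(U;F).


intersection data:
  U12={q} U14={u} U15={w} U16={v,x} U23={y} U34={r,t} U56={p,s}
C dims 6,7; δ0: rk 6, SNF 1^5·2
Ȟ^0 = (6 − 6) − 0 = 0, so Ȟ^0 ≅ 0
Ȟ^1 = (7 − 0) − 6 = 1 plus torsion [2], so Ȟ^1 ≅ Z ⊕ Z/2
Ȟ^2 = (0 − 0) − 0 = 0, so Ȟ^2 ≅ 0

Ȟ^0(U;F) ≅ 0; Ȟ^1(U;F) ≅ Z ⊕ Z/2; Ȟ^2(U;F) ≅ 0


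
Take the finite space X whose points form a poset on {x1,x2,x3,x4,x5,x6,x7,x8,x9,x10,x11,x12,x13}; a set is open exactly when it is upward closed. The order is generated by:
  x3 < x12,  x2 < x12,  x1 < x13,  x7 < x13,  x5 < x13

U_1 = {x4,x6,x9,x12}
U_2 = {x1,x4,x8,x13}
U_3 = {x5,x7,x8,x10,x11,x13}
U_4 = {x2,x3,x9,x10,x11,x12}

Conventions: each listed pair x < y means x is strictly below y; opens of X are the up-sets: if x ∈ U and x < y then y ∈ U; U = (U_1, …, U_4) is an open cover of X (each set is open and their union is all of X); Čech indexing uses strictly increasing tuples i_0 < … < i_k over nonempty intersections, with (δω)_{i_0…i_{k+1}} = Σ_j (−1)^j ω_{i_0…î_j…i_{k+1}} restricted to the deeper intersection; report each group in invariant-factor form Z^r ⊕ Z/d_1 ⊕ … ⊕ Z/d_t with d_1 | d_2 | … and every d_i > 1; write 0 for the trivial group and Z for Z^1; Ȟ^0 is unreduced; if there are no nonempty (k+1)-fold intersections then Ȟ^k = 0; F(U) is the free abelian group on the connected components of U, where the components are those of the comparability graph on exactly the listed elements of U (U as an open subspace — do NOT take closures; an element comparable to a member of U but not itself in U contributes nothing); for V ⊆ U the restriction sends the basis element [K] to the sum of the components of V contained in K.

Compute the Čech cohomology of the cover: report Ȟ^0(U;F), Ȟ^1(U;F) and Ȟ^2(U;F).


nerve of the cover:
  U12={x4} U14={x9,x12} U23={x8,x13} U34={x10,x11}
components per intersection:
  U1: {x4} {x6} {x9} {x12}
  U2: {x1,x13} {x4} {x8}
  U3: {x5,x7,x13} {x8} {x10} {x11}
  U4: {x2,x3,x12} {x9} {x10} {x11}
  U12: {x4}
  U14: {x9} {x12}
  U23: {x8} {x13}
  U34: {x10} {x11}
C dims 15,7; δ0: rk 7, SNF 1^7
Ȟ^0 = (15 − 7) − 0 = 8, so Ȟ^0 ≅ Z^8
Ȟ^1 = (7 − 0) − 7 = 0, so Ȟ^1 ≅ 0
Ȟ^2 = (0 − 0) − 0 = 0, so Ȟ^2 ≅ 0

Ȟ^0 ≅ Z^8, Ȟ^1 ≅ 0 and Ȟ^2 ≅ 0


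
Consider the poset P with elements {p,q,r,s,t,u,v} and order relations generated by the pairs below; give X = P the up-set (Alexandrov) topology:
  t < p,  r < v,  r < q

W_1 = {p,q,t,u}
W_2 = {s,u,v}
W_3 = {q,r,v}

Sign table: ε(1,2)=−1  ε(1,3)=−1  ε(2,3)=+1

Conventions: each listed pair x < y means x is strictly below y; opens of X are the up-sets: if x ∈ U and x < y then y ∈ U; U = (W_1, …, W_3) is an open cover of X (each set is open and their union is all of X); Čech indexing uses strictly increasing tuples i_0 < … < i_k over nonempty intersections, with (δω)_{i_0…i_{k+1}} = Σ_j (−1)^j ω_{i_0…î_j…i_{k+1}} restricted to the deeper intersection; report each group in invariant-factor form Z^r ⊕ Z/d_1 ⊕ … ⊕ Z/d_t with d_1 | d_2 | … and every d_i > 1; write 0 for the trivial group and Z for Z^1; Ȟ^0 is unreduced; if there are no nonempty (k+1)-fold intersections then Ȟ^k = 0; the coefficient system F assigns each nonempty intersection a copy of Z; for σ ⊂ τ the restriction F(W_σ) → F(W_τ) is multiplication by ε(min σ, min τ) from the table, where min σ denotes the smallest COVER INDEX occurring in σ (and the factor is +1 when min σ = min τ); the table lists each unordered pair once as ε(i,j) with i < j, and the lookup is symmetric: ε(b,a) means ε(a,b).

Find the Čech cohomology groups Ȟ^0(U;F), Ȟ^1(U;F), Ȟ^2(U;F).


Ȟ^0 ≅ Z; Ȟ^1 ≅ Z; Ȟ^2 ≅ 0

nerve of the cover:
  W12={u} W13={q} W23={v}
C dims 3,3; δ0: rk 2, SNF 1^2
Ȟ^0 = (3 − 2) − 0 = 1, so Ȟ^0 ≅ Z
Ȟ^1 = (3 − 0) − 2 = 1, so Ȟ^1 ≅ Z
Ȟ^2 = (0 − 0) − 0 = 0, so Ȟ^2 ≅ 0


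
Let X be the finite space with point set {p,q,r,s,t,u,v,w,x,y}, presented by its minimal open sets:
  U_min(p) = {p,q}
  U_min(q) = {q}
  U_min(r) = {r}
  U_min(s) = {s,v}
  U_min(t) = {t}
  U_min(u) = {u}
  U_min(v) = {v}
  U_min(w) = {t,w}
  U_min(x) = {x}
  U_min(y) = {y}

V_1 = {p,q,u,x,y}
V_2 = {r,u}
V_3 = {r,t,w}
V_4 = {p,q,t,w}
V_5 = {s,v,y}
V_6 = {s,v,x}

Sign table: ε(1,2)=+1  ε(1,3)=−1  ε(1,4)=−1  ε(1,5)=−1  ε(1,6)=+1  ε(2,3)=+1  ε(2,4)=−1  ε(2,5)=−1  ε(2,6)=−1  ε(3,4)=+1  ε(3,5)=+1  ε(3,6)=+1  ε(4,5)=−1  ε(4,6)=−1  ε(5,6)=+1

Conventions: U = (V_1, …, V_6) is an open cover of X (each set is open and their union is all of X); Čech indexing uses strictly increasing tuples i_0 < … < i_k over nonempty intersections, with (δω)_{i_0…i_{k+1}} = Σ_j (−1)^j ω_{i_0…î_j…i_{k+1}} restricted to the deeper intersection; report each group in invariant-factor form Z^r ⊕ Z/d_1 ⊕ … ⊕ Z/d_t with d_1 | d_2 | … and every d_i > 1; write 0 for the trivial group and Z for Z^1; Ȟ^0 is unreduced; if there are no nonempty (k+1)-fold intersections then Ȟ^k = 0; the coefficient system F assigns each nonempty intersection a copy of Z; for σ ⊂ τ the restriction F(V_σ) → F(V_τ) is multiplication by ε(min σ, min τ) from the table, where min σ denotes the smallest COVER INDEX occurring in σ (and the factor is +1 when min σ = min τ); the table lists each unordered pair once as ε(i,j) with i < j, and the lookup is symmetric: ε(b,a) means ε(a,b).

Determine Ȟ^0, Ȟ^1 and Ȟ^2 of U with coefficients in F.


Ȟ^0 ≅ 0; Ȟ^1 ≅ Z ⊕ Z/2; Ȟ^2 ≅ 0

nonempty intersections:
  V12={u} V14={p,q} V15={y} V16={x} V23={r} V34={t,w} V56={s,v}
C dims 6,7; δ0: rk 6, SNF 1^5·2
Ȟ^0: (6−6)−0=0 ⇒ 0
Ȟ^1: (7−0)−6=1 plus torsion [2] ⇒ Z ⊕ Z/2
Ȟ^2: (0−0)−0=0 ⇒ 0


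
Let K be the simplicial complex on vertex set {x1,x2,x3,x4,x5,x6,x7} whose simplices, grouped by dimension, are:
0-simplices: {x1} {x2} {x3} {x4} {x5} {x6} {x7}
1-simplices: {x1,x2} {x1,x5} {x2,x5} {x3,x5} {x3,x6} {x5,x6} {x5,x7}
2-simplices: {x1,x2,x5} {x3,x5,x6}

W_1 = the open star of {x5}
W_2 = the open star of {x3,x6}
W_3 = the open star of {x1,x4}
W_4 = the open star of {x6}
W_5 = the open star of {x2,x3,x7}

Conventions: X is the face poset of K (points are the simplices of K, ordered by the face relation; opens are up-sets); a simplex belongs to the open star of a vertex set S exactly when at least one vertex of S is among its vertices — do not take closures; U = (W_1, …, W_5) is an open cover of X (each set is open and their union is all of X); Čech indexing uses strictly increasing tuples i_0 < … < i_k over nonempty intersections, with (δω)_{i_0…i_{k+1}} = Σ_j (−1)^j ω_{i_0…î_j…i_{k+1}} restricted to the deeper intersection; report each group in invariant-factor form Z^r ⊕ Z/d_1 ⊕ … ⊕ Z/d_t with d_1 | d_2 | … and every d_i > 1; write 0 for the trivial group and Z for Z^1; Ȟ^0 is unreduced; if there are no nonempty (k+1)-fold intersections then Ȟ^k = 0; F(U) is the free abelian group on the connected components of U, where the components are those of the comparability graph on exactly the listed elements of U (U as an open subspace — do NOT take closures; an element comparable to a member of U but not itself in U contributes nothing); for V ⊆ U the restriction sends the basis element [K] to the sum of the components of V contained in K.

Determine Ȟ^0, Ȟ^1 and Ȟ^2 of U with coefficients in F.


nonempty overlaps:
  W1={{x5},{x1,x5},{x2,x5},{x3,x5},{x5,x6},{x5,x7},{x1,x2,x5},{x3,x5,x6}} W2={{x3},{x6},{x3,x5},{x3,x6},{x5,x6},{x3,x5,x6}} W3={{x1},{x4},{x1,x2},{x1,x5},{x1,x2,x5}} W4={{x6},{x3,x6},{x5,x6},{x3,x5,x6}} W5={{x2},{x3},{x7},{x1,x2},{x2,x5},{x3,x5},{x3,x6},{x5,x7},{x1,x2,x5},{x3,x5,x6}}
  W12={{x3,x5},{x5,x6},{x3,x5,x6}} W13={{x1,x5},{x1,x2,x5}} W14={{x5,x6},{x3,x5,x6}} W15={{x2,x5},{x3,x5},{x5,x7},{x1,x2,x5},{x3,x5,x6}} W24={{x6},{x3,x6},{x5,x6},{x3,x5,x6}} W25={{x3},{x3,x5},{x3,x6},{x3,x5,x6}} W35={{x1,x2},{x1,x2,x5}} W45={{x3,x6},{x3,x5,x6}}
  W124={{x5,x6},{x3,x5,x6}} W125={{x3,x5},{x3,x5,x6}} W135={{x1,x2,x5}} W145={{x3,x5,x6}} W245={{x3,x6},{x3,x5,x6}}
  W1245={{x3,x5,x6}}
components per intersection:
  W1: {{x5},{x1,x5},{x2,x5},{x3,x5},{x5,x6},{x5,x7},{x1,x2,x5},{x3,x5,x6}}
  W2: {{x3},{x6},{x3,x5},{x3,x6},{x5,x6},{x3,x5,x6}}
  W3: {{x1},{x1,x2},{x1,x5},{x1,x2,x5}} {{x4}}
  W4: {{x6},{x3,x6},{x5,x6},{x3,x5,x6}}
  W5: {{x2},{x1,x2},{x2,x5},{x1,x2,x5}} {{x3},{x3,x5},{x3,x6},{x3,x5,x6}} {{x7},{x5,x7}}
  W12: {{x3,x5},{x5,x6},{x3,x5,x6}}
  W13: {{x1,x5},{x1,x2,x5}}
  W14: {{x5,x6},{x3,x5,x6}}
  W15: {{x2,x5},{x1,x2,x5}} {{x3,x5},{x3,x5,x6}} {{x5,x7}}
  W24: {{x6},{x3,x6},{x5,x6},{x3,x5,x6}}
  W25: {{x3},{x3,x5},{x3,x6},{x3,x5,x6}}
  W35: {{x1,x2},{x1,x2,x5}}
  W45: {{x3,x6},{x3,x5,x6}}
  W124: {{x5,x6},{x3,x5,x6}}
  W125: {{x3,x5},{x3,x5,x6}}
  W135: {{x1,x2,x5}}
  W145: {{x3,x5,x6}}
  W245: {{x3,x6},{x3,x5,x6}}
  W1245: {{x3,x5,x6}}
C dims 8,10,5,1; δ0: rk 6, SNF 1^6; δ1: rk 4, SNF 1^4; δ2: rk 1, SNF 1^1
degree 0: 8−6−0 = 2 → Ȟ^0 ≅ Z^2
degree 1: 10−4−6 = 0 → Ȟ^1 ≅ 0
degree 2: 5−1−4 = 0 → Ȟ^2 ≅ 0

Ȟ^0(U;F) ≅ Z^2, Ȟ^1(U;F) ≅ 0, Ȟ^2(U;F) ≅ 0


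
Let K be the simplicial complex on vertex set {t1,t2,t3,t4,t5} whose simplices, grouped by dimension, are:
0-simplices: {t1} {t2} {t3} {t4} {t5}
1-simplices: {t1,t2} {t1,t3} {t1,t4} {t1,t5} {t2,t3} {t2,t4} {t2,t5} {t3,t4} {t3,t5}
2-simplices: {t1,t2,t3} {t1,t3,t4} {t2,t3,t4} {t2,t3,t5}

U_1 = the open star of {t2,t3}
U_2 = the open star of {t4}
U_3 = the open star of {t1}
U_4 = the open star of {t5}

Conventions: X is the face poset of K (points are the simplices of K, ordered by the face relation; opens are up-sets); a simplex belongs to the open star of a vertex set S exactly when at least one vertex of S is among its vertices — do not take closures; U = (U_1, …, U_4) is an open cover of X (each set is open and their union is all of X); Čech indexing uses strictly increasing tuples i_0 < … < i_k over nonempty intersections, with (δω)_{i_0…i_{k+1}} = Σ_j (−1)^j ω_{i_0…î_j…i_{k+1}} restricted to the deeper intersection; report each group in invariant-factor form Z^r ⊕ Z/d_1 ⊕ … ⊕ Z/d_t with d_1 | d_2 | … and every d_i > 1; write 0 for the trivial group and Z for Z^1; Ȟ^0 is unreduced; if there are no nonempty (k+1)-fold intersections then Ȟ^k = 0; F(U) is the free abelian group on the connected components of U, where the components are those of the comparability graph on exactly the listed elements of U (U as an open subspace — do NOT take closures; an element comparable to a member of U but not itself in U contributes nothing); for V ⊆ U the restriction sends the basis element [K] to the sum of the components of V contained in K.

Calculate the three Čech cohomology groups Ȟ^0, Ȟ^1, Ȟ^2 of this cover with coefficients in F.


cover nerve:
  U1={{t2},{t3},{t1,t2},{t1,t3},{t2,t3},{t2,t4},{t2,t5},{t3,t4},{t3,t5},{t1,t2,t3},{t1,t3,t4},{t2,t3,t4},{t2,t3,t5}} U2={{t4},{t1,t4},{t2,t4},{t3,t4},{t1,t3,t4},{t2,t3,t4}} U3={{t1},{t1,t2},{t1,t3},{t1,t4},{t1,t5},{t1,t2,t3},{t1,t3,t4}} U4={{t5},{t1,t5},{t2,t5},{t3,t5},{t2,t3,t5}}
  U12={{t2,t4},{t3,t4},{t1,t3,t4},{t2,t3,t4}} U13={{t1,t2},{t1,t3},{t1,t2,t3},{t1,t3,t4}} U14={{t2,t5},{t3,t5},{t2,t3,t5}} U23={{t1,t4},{t1,t3,t4}} U34={{t1,t5}}
  U123={{t1,t3,t4}}
components per intersection:
  U1: {{t2},{t3},{t1,t2},{t1,t3},{t2,t3},{t2,t4},{t2,t5},{t3,t4},{t3,t5},{t1,t2,t3},{t1,t3,t4},{t2,t3,t4},{t2,t3,t5}}
  U2: {{t4},{t1,t4},{t2,t4},{t3,t4},{t1,t3,t4},{t2,t3,t4}}
  U3: {{t1},{t1,t2},{t1,t3},{t1,t4},{t1,t5},{t1,t2,t3},{t1,t3,t4}}
  U4: {{t5},{t1,t5},{t2,t5},{t3,t5},{t2,t3,t5}}
  U12: {{t2,t4},{t3,t4},{t1,t3,t4},{t2,t3,t4}}
  U13: {{t1,t2},{t1,t3},{t1,t2,t3},{t1,t3,t4}}
  U14: {{t2,t5},{t3,t5},{t2,t3,t5}}
  U23: {{t1,t4},{t1,t3,t4}}
  U34: {{t1,t5}}
  U123: {{t1,t3,t4}}
C dims 4,5,1; δ0: rk 3, SNF 1^3; δ1: rk 1, SNF 1^1
Ȟ^0: (4−3)−0=1 ⇒ Z
Ȟ^1: (5−1)−3=1 ⇒ Z
Ȟ^2: (1−0)−1=0 ⇒ 0

Ȟ^0 = Z,  Ȟ^1 = Z,  Ȟ^2 = 0


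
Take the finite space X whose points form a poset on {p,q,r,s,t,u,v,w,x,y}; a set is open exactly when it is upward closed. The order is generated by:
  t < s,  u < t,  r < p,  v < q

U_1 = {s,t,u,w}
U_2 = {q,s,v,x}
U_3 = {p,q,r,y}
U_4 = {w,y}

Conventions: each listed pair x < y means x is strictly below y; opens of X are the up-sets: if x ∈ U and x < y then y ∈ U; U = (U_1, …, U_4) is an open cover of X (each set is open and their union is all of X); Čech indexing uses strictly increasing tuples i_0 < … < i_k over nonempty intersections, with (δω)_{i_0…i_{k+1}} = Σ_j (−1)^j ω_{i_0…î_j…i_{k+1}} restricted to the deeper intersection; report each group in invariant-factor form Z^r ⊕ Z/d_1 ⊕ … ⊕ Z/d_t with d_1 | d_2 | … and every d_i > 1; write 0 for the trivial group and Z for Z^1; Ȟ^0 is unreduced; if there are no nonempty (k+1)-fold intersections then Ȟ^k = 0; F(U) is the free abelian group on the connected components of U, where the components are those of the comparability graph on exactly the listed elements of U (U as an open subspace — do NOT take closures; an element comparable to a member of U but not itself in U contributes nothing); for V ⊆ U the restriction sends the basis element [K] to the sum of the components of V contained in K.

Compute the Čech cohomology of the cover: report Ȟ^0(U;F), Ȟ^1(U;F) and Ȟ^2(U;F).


nerve simplices:
  U12={s} U14={w} U23={q} U34={y}
components per intersection:
  U1: {s,t,u} {w}
  U2: {q,v} {s} {x}
  U3: {p,r} {q} {y}
  U4: {w} {y}
  U12: {s}
  U14: {w}
  U23: {q}
  U34: {y}
C dims 10,4; δ0: rk 4, SNF 1^4
degree 0: 10−4−0 = 6 → Ȟ^0 ≅ Z^6
degree 1: 4−0−4 = 0 → Ȟ^1 ≅ 0
degree 2: 0−0−0 = 0 → Ȟ^2 ≅ 0

Ȟ^0(U;F) ≅ Z^6,  Ȟ^1(U;F) ≅ 0,  Ȟ^2(U;F) ≅ 0


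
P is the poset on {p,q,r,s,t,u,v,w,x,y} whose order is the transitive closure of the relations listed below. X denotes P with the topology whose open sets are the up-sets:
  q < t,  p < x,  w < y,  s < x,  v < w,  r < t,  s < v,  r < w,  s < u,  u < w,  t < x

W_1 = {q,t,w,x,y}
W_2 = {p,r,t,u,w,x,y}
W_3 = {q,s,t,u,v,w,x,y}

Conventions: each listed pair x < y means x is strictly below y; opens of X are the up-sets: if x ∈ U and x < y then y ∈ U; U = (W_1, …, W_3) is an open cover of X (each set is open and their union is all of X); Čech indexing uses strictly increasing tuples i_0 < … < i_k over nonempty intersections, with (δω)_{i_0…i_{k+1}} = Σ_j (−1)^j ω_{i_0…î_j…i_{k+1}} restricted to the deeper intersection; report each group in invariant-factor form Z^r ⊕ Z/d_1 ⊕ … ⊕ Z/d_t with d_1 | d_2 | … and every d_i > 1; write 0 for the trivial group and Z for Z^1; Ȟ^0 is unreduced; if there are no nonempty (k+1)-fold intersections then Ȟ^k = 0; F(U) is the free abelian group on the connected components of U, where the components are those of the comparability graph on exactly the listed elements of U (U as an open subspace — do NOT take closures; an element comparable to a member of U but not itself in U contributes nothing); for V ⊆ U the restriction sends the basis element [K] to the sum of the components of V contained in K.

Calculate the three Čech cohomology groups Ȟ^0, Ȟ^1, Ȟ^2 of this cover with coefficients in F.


nonempty intersections:
  W12={t,w,x,y} W13={q,t,w,x,y} W23={t,u,w,x,y}
  W123={t,w,x,y}
components per intersection:
  W1: {q,t,x} {w,y}
  W2: {p,r,t,u,w,x,y}
  W3: {q,s,t,u,v,w,x,y}
  W12: {t,x} {w,y}
  W13: {q,t,x} {w,y}
  W23: {t,x} {u,w,y}
  W123: {t,x} {w,y}
C dims 4,6,2; δ0: rk 3, SNF 1^3; δ1: rk 2, SNF 1^2
Ȟ^0: (4−3)−0=1 ⇒ Z
Ȟ^1: (6−2)−3=1 ⇒ Z
Ȟ^2: (2−0)−2=0 ⇒ 0

Ȟ^0 = Z; Ȟ^1 = Z; Ȟ^2 = 0


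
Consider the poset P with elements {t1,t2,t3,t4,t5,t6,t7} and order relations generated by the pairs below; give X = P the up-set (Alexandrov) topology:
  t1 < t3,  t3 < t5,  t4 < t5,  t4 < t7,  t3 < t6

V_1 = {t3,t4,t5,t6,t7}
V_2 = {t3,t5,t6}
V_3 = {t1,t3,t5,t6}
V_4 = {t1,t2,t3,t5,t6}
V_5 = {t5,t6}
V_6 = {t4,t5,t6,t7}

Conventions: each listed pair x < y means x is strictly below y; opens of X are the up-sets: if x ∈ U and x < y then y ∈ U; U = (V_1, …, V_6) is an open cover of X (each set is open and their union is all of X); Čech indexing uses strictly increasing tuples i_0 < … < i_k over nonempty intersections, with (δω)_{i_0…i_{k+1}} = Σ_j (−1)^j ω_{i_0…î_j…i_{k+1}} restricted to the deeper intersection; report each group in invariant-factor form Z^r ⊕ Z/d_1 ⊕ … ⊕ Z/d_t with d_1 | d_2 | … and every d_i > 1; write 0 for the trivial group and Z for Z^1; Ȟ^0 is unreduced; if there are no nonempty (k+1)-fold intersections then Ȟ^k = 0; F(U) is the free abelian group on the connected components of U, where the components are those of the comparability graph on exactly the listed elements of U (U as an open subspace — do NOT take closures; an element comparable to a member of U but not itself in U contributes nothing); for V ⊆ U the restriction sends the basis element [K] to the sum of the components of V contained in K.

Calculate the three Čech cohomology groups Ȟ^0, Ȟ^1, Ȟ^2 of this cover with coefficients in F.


nerve of the cover:
  V12={t3,t5,t6} V13={t3,t5,t6} V14={t3,t5,t6} V15={t5,t6} V16={t4,t5,t6,t7} V23={t3,t5,t6} V24={t3,t5,t6} V25={t5,t6} V26={t5,t6} V34={t1,t3,t5,t6} V35={t5,t6} V36={t5,t6} V45={t5,t6} V46={t5,t6} V56={t5,t6}
  V123={t3,t5,t6} V124={t3,t5,t6} V125={t5,t6} V126={t5,t6} V134={t3,t5,t6} V135={t5,t6} V136={t5,t6} V145={t5,t6} V146={t5,t6} V156={t5,t6} V234={t3,t5,t6} V235={t5,t6} V236={t5,t6} V245={t5,t6} V246={t5,t6} V256={t5,t6} V345={t5,t6} V346={t5,t6} V356={t5,t6} V456={t5,t6}
  V1234={t3,t5,t6} V1235={t5,t6} V1236={t5,t6} V1245={t5,t6} V1246={t5,t6} V1256={t5,t6} V1345={t5,t6} V1346={t5,t6} V1356={t5,t6} V1456={t5,t6} V2345={t5,t6} V2346={t5,t6} V2356={t5,t6} V2456={t5,t6} V3456={t5,t6}
  V12345={t5,t6} V12346={t5,t6} V12356={t5,t6} V12456={t5,t6} V13456={t5,t6} V23456={t5,t6}
  V123456={t5,t6}
components per intersection:
  V1: {t3,t4,t5,t6,t7}
  V2: {t3,t5,t6}
  V3: {t1,t3,t5,t6}
  V4: {t1,t3,t5,t6} {t2}
  V5: {t5} {t6}
  V6: {t4,t5,t7} {t6}
  V12: {t3,t5,t6}
  V13: {t3,t5,t6}
  V14: {t3,t5,t6}
  V15: {t5} {t6}
  V16: {t4,t5,t7} {t6}
  V23: {t3,t5,t6}
  V24: {t3,t5,t6}
  V25: {t5} {t6}
  V26: {t5} {t6}
  V34: {t1,t3,t5,t6}
  V35: {t5} {t6}
  V36: {t5} {t6}
  V45: {t5} {t6}
  V46: {t5} {t6}
  V56: {t5} {t6}
  V123: {t3,t5,t6}
  V124: {t3,t5,t6}
  V125: {t5} {t6}
  V126: {t5} {t6}
  V134: {t3,t5,t6}
  V135: {t5} {t6}
  V136: {t5} {t6}
  V145: {t5} {t6}
  V146: {t5} {t6}
  V156: {t5} {t6}
  V234: {t3,t5,t6}
  V235: {t5} {t6}
  V236: {t5} {t6}
  V245: {t5} {t6}
  V246: {t5} {t6}
  V256: {t5} {t6}
  V345: {t5} {t6}
  V346: {t5} {t6}
  V356: {t5} {t6}
  V456: {t5} {t6}
  V1234: {t3,t5,t6}
  V1235: {t5} {t6}
  V1236: {t5} {t6}
  V1245: {t5} {t6}
  V1246: {t5} {t6}
  V1256: {t5} {t6}
  V1345: {t5} {t6}
  V1346: {t5} {t6}
  V1356: {t5} {t6}
  V1456: {t5} {t6}
  V2345: {t5} {t6}
  V2346: {t5} {t6}
  V2356: {t5} {t6}
  V2456: {t5} {t6}
  V3456: {t5} {t6}
  V12345: {t5} {t6}
  V12346: {t5} {t6}
  V12356: {t5} {t6}
  V12456: {t5} {t6}
  V13456: {t5} {t6}
  V23456: {t5} {t6}
  V123456: {t5} {t6}
C dims 9,24,36,29; δ0: rk 7, SNF 1^7; δ1: rk 17, SNF 1^17; δ2: rk 19, SNF 1^19
Ȟ^0 = (9 − 7) − 0 = 2, so Ȟ^0 ≅ Z^2
Ȟ^1 = (24 − 17) − 7 = 0, so Ȟ^1 ≅ 0
Ȟ^2 = (36 − 19) − 17 = 0, so Ȟ^2 ≅ 0

Ȟ^0 ≅ Z^2, Ȟ^1 ≅ 0, Ȟ^2 ≅ 0
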